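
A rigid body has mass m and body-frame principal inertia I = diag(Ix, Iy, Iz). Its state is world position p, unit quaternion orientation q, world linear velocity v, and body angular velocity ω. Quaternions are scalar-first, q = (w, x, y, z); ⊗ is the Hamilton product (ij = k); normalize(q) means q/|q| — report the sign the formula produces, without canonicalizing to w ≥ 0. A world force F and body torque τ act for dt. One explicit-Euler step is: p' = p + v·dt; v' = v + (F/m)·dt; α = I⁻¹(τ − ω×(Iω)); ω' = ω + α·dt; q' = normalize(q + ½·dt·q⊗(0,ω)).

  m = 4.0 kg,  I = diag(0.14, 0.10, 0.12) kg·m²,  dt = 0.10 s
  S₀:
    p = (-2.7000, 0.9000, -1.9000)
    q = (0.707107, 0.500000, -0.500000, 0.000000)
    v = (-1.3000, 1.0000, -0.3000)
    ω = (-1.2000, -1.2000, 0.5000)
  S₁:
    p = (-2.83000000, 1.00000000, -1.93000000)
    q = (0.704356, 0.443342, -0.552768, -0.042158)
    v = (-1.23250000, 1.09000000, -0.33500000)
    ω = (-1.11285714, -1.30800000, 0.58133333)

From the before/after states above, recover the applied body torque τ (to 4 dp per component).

τ = (0.1100, -0.1200, 0.0400)

ω₁ − ω₀ = (0.08714286, -0.10800000, 0.08133333)
applied torque τ = (0.1100, -0.1200, 0.0400)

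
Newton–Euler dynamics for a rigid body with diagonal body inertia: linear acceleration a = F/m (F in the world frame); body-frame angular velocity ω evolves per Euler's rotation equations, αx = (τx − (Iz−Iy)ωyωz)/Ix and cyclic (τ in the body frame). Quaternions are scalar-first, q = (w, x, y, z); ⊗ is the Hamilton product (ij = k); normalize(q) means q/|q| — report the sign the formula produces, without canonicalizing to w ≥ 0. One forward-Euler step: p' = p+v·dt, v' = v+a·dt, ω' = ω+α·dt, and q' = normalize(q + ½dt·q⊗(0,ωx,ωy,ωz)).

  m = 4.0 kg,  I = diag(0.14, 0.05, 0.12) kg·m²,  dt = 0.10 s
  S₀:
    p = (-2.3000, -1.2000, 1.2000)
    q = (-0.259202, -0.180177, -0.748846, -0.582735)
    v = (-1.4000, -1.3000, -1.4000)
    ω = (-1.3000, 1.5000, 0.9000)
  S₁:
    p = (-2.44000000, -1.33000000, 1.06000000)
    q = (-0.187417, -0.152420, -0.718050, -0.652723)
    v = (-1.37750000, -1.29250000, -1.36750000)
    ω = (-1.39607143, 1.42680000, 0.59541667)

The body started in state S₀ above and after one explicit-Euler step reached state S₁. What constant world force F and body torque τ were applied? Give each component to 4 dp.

v₁ − v₀ = (0.02250000, 0.00750000, 0.03250000)
F = m·Δv/dt = (0.9000, 0.3000, 1.3000)
rate change Δω = (-0.09607143, -0.07320000, -0.30458333)
gyro term ω₀×Iω₀ = (0.0945, -0.0234, 0.1755)
τ = I·(Δω/dt) + ω₀×(Iω₀) = (-0.0400, -0.0600, -0.1900)

F = (0.9000, 0.3000, 1.3000)
τ = (-0.0400, -0.0600, -0.1900)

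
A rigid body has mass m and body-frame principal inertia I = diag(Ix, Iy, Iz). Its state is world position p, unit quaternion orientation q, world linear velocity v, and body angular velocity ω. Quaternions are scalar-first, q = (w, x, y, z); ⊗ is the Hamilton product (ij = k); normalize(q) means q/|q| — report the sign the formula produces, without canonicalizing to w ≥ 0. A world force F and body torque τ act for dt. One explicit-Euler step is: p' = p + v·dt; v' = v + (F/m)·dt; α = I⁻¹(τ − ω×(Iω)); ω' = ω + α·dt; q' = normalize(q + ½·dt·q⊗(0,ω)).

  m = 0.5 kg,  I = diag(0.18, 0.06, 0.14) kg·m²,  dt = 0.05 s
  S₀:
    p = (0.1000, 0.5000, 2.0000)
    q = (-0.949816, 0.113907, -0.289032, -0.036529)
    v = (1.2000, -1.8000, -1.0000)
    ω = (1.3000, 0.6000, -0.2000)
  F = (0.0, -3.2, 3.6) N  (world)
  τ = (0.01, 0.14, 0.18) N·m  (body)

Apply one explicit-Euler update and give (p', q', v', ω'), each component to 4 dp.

p' = (0.1600, 0.4100, 1.9500)
q' = (-0.9487, 0.0850, -0.3037, -0.0207)
v' = (1.2000, -2.1200, -0.6400)
ω' = (1.3054, 0.7253, -0.1023)

ω×(Iω) gyroscopic = (-0.0096, -0.0104, -0.0936)
α = I⁻¹(τ − ω×Iω) = (0.1089, 2.5067, 1.9543)
ω' = ω + α·dt = (1.3054, 0.7253, -0.1023)
Hamilton product q⊗(0,ω) = (0.0180343, -1.1550370, -0.5945959, 0.6340490)
updated quaternion q' = (-0.9487, 0.0850, -0.3037, -0.0207)
p' = p + v·dt = (0.1600, 0.4100, 1.9500)
new velocity v' = (1.2000, -2.1200, -0.6400)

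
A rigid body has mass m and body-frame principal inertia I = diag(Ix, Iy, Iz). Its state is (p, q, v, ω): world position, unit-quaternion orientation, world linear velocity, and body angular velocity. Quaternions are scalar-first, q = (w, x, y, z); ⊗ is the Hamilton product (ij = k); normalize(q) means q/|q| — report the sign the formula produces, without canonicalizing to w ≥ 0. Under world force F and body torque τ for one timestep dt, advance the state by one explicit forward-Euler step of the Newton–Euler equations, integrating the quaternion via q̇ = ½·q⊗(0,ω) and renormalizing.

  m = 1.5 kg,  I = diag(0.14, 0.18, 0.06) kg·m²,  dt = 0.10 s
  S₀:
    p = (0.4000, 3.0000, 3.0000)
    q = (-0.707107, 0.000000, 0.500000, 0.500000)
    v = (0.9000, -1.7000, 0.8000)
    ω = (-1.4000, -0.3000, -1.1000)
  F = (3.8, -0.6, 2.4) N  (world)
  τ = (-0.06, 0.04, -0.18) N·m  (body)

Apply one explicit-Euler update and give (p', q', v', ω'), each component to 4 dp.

a = F/m = (2.5333, -0.4000, 1.6000)
p + v·dt = (0.4900, 2.8300, 3.0800)
new velocity v' = (1.1533, -1.7400, 0.9600)
(τ − ω×Iω)/I = (-0.1457, -0.4622, -3.2800)
new body rate ω' = (-1.4146, -0.3462, -1.4280)
q⊗(0,ω) = (0.7000000, 0.5899498, -0.4878679, 1.4778177)
updated quaternion q' = (-0.6694, 0.0294, 0.4737, 0.5716)

p' = (0.4900, 2.8300, 3.0800)
q' = (-0.6694, 0.0294, 0.4737, 0.5716)
v' = (1.1533, -1.7400, 0.9600)
ω' = (-1.4146, -0.3462, -1.4280)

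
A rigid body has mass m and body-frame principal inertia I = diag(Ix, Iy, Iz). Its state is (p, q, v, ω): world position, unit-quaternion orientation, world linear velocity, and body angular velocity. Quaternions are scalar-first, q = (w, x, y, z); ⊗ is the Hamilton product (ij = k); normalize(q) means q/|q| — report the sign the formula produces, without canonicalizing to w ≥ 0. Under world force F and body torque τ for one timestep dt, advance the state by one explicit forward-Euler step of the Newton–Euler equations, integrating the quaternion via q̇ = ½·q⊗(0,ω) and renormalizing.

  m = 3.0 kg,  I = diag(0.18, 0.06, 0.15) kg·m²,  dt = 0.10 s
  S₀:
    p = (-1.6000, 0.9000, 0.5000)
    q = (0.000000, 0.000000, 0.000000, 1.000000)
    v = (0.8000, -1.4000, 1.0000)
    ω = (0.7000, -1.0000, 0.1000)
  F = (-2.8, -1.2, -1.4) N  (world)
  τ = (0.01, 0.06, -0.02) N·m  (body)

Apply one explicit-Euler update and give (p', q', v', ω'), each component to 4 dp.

a = (-0.9333, -0.4000, -0.4667)
p' = p + v·dt = (-1.5200, 0.7600, 0.6000)
new velocity v' = (0.7067, -1.4400, 0.9533)
ω×(Iω) gyroscopic = (-0.0090, 0.0021, 0.0840)
angular accel α = (0.1056, 0.9650, -0.6933)
ω' = ω + α·dt = (0.7106, -0.9035, 0.0307)
2q̇ = q⊗(0,ω) = (-0.1000000, 1.0000000, 0.7000000, 0.0000000)
updated quaternion q' = (-0.0050, 0.0499, 0.0349, 0.9981)

p' = (-1.5200, 0.7600, 0.6000)
q' = (-0.0050, 0.0499, 0.0349, 0.9981)
v' = (0.7067, -1.4400, 0.9533)
ω' = (0.7106, -0.9035, 0.0307)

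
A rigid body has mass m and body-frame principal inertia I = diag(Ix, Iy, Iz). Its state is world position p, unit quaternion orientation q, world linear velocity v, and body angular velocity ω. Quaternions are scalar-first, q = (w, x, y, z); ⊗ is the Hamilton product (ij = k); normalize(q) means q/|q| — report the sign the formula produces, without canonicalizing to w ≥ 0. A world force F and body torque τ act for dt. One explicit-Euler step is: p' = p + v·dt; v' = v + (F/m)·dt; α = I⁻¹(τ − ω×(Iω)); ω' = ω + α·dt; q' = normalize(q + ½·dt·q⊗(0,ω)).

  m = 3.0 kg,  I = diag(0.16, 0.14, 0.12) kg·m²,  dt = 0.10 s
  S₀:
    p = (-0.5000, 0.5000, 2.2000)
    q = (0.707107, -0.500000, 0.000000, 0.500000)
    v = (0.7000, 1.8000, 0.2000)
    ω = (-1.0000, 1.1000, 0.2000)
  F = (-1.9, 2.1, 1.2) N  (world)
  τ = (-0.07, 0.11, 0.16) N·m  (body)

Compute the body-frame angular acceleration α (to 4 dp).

α = (-0.4100, 0.8429, 1.1500)

precession coupling ω×(Iω) = (-0.0044, -0.0080, 0.0220)
angular accel α = (-0.4100, 0.8429, 1.1500)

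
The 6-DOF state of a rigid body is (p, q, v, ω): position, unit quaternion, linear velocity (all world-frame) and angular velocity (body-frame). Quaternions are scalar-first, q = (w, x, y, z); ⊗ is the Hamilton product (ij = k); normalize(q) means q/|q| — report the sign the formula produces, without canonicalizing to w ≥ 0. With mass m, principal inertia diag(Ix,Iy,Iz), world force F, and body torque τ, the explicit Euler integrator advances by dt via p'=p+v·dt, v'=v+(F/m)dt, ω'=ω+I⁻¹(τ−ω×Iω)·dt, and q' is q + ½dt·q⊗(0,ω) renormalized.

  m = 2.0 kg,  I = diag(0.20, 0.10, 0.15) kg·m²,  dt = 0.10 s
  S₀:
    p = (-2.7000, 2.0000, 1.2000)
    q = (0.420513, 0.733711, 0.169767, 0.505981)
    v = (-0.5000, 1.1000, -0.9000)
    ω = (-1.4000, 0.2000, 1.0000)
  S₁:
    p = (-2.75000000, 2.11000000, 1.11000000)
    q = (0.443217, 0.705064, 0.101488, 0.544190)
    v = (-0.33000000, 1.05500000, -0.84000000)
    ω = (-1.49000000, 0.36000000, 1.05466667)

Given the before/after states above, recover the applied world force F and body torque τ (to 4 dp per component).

v₁ − v₀ = (0.17000000, -0.04500000, 0.06000000)
F = m·Δv/dt = (3.4000, -0.9000, 1.2000)
rate change Δω = (-0.09000000, 0.16000000, 0.05466667)
ω₀×(Iω₀) = (0.0100, -0.0700, 0.0280)
applied torque τ = (-0.1700, 0.0900, 0.1100)

F = (3.4000, -0.9000, 1.2000)
τ = (-0.1700, 0.0900, 0.1100)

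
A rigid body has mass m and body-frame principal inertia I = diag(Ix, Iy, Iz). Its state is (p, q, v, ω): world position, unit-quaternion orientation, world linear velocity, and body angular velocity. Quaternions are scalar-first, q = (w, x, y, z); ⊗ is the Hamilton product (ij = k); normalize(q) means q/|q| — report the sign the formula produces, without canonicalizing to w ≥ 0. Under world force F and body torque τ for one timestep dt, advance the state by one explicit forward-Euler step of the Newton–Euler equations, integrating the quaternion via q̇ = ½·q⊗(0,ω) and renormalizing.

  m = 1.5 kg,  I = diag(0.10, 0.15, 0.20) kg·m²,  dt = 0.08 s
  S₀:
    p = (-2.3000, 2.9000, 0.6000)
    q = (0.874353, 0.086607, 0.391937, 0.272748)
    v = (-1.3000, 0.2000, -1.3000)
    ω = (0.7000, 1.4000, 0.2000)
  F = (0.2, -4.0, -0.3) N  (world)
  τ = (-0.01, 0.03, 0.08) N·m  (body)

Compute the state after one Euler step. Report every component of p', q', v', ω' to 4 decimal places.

p' = (-2.4040, 2.9160, 0.4960)
q' = (0.8461, 0.0988, 0.4470, 0.2731)
v' = (-1.2893, -0.0133, -1.3160)
ω' = (0.6808, 1.4235, 0.2124)

a = F/m = (0.1333, -2.6667, -0.2000)
p' = p + v·dt = (-2.4040, 2.9160, 0.4960)
v + (F/m)dt = (-1.2893, -0.0133, -1.3160)
gyro term ω×Iω = (0.0140, -0.0140, 0.0490)
(τ − ω×Iω)/I = (-0.2400, 0.2933, 0.1550)
new body rate ω' = (0.6808, 1.4235, 0.2124)
Hamilton product q⊗(0,ω) = (-0.6638863, 0.3085873, 1.3976964, 0.0217645)
q + ½dt·q⊗(0,ω), renormalized = (0.8461, 0.0988, 0.4470, 0.2731)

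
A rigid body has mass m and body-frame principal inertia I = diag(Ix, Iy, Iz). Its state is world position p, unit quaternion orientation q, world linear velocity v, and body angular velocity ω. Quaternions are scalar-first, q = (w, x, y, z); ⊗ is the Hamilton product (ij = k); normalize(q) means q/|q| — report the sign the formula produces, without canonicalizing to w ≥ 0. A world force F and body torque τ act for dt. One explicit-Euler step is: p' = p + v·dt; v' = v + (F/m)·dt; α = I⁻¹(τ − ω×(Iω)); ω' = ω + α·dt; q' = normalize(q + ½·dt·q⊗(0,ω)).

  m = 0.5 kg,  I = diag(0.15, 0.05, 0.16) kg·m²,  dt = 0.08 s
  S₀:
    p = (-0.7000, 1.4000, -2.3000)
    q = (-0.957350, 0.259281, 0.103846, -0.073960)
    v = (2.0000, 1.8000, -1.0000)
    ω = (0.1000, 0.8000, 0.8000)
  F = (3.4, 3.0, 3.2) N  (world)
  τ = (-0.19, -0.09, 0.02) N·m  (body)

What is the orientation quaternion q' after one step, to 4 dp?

Hamilton product q⊗(0,ω) = (-0.0498369, 0.0465098, -0.9807008, -0.5688398)
q + ½dt·q⊗(0,ω), renormalized = (-0.9584, 0.2609, 0.0646, -0.0966)

q' = (-0.9584, 0.2609, 0.0646, -0.0966)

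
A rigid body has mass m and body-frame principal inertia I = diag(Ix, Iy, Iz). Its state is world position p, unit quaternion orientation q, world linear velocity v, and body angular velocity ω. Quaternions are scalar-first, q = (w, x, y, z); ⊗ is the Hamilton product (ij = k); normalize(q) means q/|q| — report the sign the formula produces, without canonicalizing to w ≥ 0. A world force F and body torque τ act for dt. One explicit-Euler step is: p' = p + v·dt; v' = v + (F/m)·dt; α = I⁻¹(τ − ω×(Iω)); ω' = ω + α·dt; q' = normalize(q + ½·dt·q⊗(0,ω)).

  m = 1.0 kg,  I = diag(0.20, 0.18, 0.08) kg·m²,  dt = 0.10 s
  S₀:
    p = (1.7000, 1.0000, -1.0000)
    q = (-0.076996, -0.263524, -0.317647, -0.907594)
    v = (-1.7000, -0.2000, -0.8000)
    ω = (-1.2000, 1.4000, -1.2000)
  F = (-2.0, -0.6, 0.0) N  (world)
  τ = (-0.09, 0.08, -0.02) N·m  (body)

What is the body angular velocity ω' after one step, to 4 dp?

ω' = (-1.3290, 1.3484, -1.2670)

angular accel α = (-1.2900, -0.5156, -0.6700)
new body rate ω' = (-1.3290, 1.3484, -1.2670)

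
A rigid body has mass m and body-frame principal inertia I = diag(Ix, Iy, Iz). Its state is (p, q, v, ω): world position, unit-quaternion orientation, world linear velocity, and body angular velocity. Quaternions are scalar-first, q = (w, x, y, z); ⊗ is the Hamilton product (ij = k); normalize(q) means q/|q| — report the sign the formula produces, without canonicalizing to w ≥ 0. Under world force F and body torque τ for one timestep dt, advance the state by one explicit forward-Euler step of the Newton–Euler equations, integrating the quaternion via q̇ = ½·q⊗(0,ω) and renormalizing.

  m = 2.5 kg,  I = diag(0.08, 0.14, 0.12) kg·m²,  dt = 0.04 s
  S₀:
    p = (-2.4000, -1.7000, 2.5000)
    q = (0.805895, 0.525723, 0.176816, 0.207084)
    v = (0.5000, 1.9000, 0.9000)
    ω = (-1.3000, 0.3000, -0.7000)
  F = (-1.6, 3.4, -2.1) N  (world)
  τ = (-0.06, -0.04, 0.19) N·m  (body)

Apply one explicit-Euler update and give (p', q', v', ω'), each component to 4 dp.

linear accel F/m = (-0.6400, 1.3600, -0.8400)
new position p' = (-2.3800, -1.6240, 2.5360)
v + (F/m)dt = (0.4744, 1.9544, 0.8664)
precession coupling ω×(Iω) = (0.0042, -0.0364, -0.0234)
angular accel α = (-0.8025, -0.0257, 1.7783)
ω + α·dt = (-1.3321, 0.2990, -0.6289)
Hamilton product q⊗(0,ω) = (0.7753539, -1.2335599, 0.3405654, -0.1765488)
updated quaternion q' = (0.8210, 0.5008, 0.1835, 0.2035)

p' = (-2.3800, -1.6240, 2.5360)
q' = (0.8210, 0.5008, 0.1835, 0.2035)
v' = (0.4744, 1.9544, 0.8664)
ω' = (-1.3321, 0.2990, -0.6289)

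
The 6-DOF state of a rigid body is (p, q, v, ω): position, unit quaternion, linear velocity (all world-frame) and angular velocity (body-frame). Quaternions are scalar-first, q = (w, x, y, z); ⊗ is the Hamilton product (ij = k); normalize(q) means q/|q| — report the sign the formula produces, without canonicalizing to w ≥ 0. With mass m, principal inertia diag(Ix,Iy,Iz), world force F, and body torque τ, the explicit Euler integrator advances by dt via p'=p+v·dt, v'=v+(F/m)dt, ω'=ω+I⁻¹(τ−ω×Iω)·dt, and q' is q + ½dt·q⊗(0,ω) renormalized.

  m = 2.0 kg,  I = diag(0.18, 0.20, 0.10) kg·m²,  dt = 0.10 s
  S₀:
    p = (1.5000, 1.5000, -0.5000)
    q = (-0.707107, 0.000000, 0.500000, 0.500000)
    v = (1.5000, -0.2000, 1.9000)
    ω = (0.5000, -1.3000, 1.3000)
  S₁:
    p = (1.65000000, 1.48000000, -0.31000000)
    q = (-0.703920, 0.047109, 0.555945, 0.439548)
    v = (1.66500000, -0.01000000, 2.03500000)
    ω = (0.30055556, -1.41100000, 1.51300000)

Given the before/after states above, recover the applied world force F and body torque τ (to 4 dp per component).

rate change Δω = (-0.19944444, -0.11100000, 0.21300000)
ω₀×(Iω₀) = (0.1690, 0.0520, -0.0130)
applied torque τ = (-0.1900, -0.1700, 0.2000)
v₁ − v₀ = (0.16500000, 0.19000000, 0.13500000)
applied force F = (3.3000, 3.8000, 2.7000)

F = (3.3000, 3.8000, 2.7000)
τ = (-0.1900, -0.1700, 0.2000)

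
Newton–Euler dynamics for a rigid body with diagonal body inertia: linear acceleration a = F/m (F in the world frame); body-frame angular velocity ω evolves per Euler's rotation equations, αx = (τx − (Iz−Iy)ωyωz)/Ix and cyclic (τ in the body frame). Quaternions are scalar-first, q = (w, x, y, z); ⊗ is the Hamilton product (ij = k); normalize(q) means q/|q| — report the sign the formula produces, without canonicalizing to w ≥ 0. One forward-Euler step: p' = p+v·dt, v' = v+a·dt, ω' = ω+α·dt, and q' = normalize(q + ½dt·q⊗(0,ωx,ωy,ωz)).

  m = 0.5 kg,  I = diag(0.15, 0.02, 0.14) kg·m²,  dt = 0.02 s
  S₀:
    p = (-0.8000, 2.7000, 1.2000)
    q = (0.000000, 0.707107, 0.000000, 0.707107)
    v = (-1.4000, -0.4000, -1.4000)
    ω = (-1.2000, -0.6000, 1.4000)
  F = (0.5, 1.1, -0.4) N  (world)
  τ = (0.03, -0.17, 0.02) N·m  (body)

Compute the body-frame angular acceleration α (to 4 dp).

α = (0.8720, -7.6600, 0.8114)

precession coupling ω×(Iω) = (-0.1008, -0.0168, -0.0936)
α = I⁻¹(τ − ω×Iω) = (0.8720, -7.6600, 0.8114)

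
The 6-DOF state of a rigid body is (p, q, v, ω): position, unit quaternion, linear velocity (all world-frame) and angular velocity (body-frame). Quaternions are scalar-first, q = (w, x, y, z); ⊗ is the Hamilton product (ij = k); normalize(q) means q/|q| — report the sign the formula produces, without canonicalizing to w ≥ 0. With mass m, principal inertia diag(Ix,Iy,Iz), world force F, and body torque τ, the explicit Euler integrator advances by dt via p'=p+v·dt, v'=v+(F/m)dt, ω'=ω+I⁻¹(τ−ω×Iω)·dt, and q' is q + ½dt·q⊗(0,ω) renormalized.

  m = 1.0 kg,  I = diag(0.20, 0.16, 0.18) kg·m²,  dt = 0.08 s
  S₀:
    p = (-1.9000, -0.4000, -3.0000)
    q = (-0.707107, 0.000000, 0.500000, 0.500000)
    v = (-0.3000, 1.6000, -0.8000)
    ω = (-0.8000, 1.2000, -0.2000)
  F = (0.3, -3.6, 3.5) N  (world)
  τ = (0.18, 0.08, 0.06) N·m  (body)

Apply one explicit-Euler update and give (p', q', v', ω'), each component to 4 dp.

a = F/m = (0.3000, -3.6000, 3.5000)
new position p' = (-1.9240, -0.2720, -3.0640)
new velocity v' = (-0.2760, 1.3120, -0.5200)
precession coupling ω×(Iω) = (-0.0048, 0.0032, 0.0384)
(τ − ω×Iω)/I = (0.9240, 0.4800, 0.1200)
new body rate ω' = (-0.7261, 1.2384, -0.1904)
q⊗(0,ω) = (-0.5000000, -0.1343144, -1.2485284, 0.5414214)
updated quaternion q' = (-0.7259, -0.0054, 0.4493, 0.5208)

p' = (-1.9240, -0.2720, -3.0640)
q' = (-0.7259, -0.0054, 0.4493, 0.5208)
v' = (-0.2760, 1.3120, -0.5200)
ω' = (-0.7261, 1.2384, -0.1904)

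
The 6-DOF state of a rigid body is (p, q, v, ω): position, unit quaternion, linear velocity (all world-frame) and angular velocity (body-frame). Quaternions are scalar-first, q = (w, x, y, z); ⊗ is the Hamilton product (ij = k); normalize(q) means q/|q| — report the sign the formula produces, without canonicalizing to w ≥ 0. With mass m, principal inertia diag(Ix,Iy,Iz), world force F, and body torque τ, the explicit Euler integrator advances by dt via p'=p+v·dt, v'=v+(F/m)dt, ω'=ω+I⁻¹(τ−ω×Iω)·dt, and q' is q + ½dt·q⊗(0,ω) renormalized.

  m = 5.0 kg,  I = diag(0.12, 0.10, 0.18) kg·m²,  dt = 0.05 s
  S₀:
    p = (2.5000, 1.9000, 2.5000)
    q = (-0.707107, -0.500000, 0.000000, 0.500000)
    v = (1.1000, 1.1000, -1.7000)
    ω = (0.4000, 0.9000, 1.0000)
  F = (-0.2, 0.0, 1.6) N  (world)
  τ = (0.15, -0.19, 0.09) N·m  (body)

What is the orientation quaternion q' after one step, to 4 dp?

q' = (-0.7142, -0.5180, 0.0016, 0.4708)

q⊗(0,ω) = (-0.3000000, -0.7328428, 0.0636037, -1.1571070)
q' = normalize(q + ½dt·q⊗(0,ω)) = (-0.7142, -0.5180, 0.0016, 0.4708)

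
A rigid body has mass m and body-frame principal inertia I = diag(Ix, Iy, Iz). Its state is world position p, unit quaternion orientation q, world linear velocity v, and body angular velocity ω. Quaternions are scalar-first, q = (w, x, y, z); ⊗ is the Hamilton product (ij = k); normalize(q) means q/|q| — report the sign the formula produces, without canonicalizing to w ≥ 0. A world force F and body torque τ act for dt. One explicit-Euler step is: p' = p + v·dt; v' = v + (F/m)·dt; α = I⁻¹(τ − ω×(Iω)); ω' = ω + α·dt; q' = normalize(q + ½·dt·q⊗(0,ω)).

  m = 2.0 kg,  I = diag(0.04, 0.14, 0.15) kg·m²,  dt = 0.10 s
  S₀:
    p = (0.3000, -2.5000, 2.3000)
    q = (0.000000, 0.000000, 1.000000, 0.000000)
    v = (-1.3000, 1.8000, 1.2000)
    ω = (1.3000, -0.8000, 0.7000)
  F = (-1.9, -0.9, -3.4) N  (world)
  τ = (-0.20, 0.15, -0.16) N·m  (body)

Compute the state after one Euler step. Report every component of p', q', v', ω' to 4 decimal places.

α = I⁻¹(τ − ω×Iω) = (-4.8600, 1.7864, -0.3733)
ω' = ω + α·dt = (0.8140, -0.6214, 0.6627)
q⊗(0,ω) = (0.8000000, 0.7000000, 0.0000000, -1.3000000)
updated quaternion q' = (0.0399, 0.0349, 0.9965, -0.0648)
p + v·dt = (0.1700, -2.3200, 2.4200)
v' = v + a·dt = (-1.3950, 1.7550, 1.0300)

p' = (0.1700, -2.3200, 2.4200)
q' = (0.0399, 0.0349, 0.9965, -0.0648)
v' = (-1.3950, 1.7550, 1.0300)
ω' = (0.8140, -0.6214, 0.6627)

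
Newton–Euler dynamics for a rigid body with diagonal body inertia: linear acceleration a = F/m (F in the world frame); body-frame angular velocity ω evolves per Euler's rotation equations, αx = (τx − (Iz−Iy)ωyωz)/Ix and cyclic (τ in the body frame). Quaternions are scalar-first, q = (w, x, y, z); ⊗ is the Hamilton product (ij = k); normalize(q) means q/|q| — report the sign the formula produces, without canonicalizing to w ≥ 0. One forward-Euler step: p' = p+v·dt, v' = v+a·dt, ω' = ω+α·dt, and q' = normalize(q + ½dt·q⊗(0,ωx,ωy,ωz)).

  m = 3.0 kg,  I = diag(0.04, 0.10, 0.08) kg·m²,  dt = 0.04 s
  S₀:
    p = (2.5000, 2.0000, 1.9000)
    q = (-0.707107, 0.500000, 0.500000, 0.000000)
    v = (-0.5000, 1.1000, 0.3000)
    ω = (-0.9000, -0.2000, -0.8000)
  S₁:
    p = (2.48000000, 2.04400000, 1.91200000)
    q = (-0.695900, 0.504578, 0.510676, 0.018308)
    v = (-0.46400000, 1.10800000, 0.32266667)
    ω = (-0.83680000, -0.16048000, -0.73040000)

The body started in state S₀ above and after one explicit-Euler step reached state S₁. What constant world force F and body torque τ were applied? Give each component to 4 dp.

F = (2.7000, 0.6000, 1.7000)
τ = (0.0600, 0.0700, 0.1500)

v₁ − v₀ = (0.03600000, 0.00800000, 0.02266667)
m·(v₁−v₀)/dt = (2.7000, 0.6000, 1.7000)
rate change Δω = (0.06320000, 0.03952000, 0.06960000)
gyro term ω₀×Iω₀ = (-0.0032, -0.0288, 0.0108)
I·α + gyro = (0.0600, 0.0700, 0.1500)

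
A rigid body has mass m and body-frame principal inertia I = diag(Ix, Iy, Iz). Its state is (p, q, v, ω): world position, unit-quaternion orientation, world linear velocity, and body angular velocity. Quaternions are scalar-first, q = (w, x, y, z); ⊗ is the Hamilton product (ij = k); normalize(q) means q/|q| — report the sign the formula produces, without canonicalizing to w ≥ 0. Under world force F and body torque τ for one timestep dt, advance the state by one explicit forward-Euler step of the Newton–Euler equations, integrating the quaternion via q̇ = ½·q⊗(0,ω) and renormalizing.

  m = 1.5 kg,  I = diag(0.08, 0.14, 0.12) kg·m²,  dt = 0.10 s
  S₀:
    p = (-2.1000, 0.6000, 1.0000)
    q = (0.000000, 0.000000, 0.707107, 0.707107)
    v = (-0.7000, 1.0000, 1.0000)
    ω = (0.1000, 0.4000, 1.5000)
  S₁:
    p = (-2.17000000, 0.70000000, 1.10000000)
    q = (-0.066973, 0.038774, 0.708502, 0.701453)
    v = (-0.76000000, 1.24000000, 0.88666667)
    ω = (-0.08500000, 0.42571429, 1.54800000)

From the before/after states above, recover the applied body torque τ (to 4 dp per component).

τ = (-0.1600, 0.0300, 0.0600)

rate change Δω = (-0.18500000, 0.02571429, 0.04800000)
gyro term ω₀×Iω₀ = (-0.0120, -0.0060, 0.0024)
applied torque τ = (-0.1600, 0.0300, 0.0600)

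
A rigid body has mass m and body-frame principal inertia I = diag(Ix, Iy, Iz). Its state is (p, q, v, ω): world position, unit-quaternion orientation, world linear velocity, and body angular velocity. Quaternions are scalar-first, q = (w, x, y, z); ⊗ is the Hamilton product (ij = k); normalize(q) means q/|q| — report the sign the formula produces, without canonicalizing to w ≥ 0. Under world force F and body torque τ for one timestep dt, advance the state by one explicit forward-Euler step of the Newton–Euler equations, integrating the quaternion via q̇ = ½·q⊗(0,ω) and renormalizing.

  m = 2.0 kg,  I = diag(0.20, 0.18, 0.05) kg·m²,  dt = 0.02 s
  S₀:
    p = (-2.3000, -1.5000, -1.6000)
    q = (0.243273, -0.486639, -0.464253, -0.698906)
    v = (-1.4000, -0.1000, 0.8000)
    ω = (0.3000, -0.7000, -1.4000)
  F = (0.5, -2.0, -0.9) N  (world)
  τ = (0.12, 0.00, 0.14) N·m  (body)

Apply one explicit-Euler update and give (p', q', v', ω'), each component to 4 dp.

(τ − ω×Iω)/I = (1.2370, 0.3500, 2.7160)
ω + α·dt = (0.3247, -0.6930, -1.3457)
q⊗(0,ω) = (-1.1574538, 0.2337019, -1.0612575, 0.1393410)
q' = normalize(q + ½dt·q⊗(0,ω)) = (0.2317, -0.4842, -0.4748, -0.6974)
new position p' = (-2.3280, -1.5020, -1.5840)
v' = v + a·dt = (-1.3950, -0.1200, 0.7910)

p' = (-2.3280, -1.5020, -1.5840)
q' = (0.2317, -0.4842, -0.4748, -0.6974)
v' = (-1.3950, -0.1200, 0.7910)
ω' = (0.3247, -0.6930, -1.3457)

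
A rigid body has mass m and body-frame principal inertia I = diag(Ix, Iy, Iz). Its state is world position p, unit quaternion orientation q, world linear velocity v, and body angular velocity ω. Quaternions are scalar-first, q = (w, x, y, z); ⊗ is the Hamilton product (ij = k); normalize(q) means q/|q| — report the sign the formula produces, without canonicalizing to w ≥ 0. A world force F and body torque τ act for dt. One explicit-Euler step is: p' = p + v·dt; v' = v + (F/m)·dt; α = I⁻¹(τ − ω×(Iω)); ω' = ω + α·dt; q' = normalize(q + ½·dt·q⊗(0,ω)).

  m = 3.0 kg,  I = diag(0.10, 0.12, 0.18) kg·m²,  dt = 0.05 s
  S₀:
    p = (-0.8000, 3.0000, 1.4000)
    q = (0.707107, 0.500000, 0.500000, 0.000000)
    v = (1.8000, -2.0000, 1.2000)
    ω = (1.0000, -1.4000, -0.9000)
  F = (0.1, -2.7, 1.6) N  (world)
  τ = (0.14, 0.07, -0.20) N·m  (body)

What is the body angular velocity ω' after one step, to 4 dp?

ω' = (1.0322, -1.4008, -0.9478)

α = I⁻¹(τ − ω×Iω) = (0.6440, -0.0167, -0.9556)
ω' = ω + α·dt = (1.0322, -1.4008, -0.9478)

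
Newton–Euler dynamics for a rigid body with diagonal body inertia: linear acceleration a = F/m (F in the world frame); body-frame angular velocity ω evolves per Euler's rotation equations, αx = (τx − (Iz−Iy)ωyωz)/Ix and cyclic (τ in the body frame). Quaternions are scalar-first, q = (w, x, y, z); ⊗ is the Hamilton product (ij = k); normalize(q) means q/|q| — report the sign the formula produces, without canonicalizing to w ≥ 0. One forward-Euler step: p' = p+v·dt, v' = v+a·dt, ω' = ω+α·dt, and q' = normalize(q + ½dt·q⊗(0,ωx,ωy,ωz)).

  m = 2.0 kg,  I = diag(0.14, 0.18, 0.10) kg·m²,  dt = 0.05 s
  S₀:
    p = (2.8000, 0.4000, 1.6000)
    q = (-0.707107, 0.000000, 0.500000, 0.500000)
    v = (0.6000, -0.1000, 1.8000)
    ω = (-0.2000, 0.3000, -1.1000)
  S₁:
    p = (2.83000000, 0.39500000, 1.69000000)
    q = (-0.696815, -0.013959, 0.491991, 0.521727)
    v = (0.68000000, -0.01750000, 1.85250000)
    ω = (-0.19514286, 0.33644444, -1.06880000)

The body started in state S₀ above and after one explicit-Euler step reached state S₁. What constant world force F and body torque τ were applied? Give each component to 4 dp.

F = (3.2000, 3.3000, 2.1000)
τ = (0.0400, 0.1400, 0.0600)

Δv = v₁−v₀ = (0.08000000, 0.08250000, 0.05250000)
applied force F = (3.2000, 3.3000, 2.1000)
Δω = ω₁−ω₀ = (0.00485714, 0.03644444, 0.03120000)
ω₀×(Iω₀) = (0.0264, 0.0088, -0.0024)
applied torque τ = (0.0400, 0.1400, 0.0600)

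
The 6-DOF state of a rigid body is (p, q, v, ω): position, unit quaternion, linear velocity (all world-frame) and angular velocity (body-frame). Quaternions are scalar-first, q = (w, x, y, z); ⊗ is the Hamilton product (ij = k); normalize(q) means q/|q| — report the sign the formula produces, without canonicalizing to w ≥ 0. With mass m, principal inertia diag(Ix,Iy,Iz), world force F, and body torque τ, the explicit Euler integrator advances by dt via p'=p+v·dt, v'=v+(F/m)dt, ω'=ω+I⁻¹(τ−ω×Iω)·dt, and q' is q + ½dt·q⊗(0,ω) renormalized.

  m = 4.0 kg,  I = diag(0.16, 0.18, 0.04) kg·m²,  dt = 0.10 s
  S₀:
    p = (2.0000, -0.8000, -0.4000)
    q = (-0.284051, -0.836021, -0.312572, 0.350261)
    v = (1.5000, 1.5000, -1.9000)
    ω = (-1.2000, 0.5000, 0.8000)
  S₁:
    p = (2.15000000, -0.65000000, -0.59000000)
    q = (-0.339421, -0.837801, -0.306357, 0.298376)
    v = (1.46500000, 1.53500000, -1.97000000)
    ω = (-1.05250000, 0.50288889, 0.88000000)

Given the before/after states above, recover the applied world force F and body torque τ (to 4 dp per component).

velocity change Δv = (-0.03500000, 0.03500000, -0.07000000)
F = m·Δv/dt = (-1.4000, 1.4000, -2.8000)
Δω = ω₁−ω₀ = (0.14750000, 0.00288889, 0.08000000)
precession coupling = (-0.0560, -0.1152, -0.0120)
I·α + gyro = (0.1800, -0.1100, 0.0200)

F = (-1.4000, 1.4000, -2.8000)
τ = (0.1800, -0.1100, 0.0200)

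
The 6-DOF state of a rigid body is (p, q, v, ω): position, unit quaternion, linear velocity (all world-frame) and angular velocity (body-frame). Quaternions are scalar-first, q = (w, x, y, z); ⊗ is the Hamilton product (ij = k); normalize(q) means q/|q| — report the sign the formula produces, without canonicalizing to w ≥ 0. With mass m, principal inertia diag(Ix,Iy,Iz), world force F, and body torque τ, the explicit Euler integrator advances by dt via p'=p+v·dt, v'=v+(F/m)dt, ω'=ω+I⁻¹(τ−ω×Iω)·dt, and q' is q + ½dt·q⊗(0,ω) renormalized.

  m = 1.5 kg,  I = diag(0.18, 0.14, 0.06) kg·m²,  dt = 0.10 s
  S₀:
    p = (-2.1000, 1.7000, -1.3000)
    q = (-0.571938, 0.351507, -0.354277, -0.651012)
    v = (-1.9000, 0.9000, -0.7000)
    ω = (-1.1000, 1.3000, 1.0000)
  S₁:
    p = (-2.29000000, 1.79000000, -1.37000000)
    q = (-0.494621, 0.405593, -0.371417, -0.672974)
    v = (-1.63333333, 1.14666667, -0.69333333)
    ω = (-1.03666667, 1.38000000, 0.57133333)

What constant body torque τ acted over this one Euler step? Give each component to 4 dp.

τ = (0.0100, -0.0200, -0.2000)

ω₁ − ω₀ = (0.06333333, 0.08000000, -0.42866667)
gyro term ω₀×Iω₀ = (-0.1040, -0.1320, 0.0572)
τ = I·(Δω/dt) + ω₀×(Iω₀) = (0.0100, -0.0200, -0.2000)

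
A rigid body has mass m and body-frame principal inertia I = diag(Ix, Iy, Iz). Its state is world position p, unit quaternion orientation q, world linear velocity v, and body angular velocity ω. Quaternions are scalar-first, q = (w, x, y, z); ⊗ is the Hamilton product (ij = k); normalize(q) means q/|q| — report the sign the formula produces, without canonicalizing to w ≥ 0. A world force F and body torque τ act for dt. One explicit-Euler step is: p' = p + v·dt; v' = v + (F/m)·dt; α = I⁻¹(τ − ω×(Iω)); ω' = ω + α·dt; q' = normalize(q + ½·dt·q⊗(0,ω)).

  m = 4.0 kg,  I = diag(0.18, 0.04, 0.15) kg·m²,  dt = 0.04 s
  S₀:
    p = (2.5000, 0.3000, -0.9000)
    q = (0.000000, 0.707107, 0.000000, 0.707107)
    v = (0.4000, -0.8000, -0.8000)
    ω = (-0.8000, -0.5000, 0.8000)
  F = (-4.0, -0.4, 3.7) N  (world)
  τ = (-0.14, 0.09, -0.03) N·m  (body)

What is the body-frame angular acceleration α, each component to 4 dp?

gyro term ω×Iω = (-0.0440, -0.0192, -0.0560)
angular accel α = (-0.5333, 2.7300, 0.1733)

α = (-0.5333, 2.7300, 0.1733)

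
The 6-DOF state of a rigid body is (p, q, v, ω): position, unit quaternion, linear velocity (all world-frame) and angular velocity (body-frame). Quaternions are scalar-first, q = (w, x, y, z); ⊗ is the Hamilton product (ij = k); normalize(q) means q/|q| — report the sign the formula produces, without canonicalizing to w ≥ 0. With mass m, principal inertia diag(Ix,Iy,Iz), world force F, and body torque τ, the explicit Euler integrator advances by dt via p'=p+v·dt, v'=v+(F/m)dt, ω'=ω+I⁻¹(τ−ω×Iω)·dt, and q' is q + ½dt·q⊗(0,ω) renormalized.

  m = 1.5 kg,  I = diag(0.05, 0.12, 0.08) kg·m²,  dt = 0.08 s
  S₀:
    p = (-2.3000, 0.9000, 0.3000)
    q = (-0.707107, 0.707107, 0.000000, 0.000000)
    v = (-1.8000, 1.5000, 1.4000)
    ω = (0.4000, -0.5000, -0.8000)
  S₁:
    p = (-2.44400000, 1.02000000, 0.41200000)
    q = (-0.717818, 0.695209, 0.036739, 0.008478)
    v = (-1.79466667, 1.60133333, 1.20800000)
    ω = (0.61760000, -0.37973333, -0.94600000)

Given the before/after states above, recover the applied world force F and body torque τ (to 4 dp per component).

F = (0.1000, 1.9000, -3.6000)
τ = (0.1200, 0.1900, -0.1600)

ω₁ − ω₀ = (0.21760000, 0.12026667, -0.14600000)
τ = I·(Δω/dt) + ω₀×(Iω₀) = (0.1200, 0.1900, -0.1600)
Δv = v₁−v₀ = (0.00533333, 0.10133333, -0.19200000)
F = m·Δv/dt = (0.1000, 1.9000, -3.6000)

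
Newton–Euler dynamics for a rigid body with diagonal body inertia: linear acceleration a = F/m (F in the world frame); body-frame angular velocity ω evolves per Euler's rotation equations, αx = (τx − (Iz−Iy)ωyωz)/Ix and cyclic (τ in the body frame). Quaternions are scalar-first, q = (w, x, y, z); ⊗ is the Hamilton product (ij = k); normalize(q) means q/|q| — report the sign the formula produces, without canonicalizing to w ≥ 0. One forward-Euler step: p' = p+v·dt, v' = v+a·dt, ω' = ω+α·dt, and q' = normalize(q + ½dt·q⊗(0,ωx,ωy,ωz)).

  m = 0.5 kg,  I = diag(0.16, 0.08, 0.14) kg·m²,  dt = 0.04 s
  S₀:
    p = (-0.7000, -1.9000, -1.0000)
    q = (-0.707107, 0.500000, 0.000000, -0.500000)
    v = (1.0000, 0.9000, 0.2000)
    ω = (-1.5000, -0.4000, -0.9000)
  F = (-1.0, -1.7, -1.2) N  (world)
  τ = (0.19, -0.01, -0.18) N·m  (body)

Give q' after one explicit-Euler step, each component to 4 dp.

2q̇ = q⊗(0,ω) = (0.3000000, 0.8606605, 1.4828428, 0.4363963)
q + ½dt·q⊗(0,ω), renormalized = (-0.7007, 0.5169, 0.0296, -0.4910)

q' = (-0.7007, 0.5169, 0.0296, -0.4910)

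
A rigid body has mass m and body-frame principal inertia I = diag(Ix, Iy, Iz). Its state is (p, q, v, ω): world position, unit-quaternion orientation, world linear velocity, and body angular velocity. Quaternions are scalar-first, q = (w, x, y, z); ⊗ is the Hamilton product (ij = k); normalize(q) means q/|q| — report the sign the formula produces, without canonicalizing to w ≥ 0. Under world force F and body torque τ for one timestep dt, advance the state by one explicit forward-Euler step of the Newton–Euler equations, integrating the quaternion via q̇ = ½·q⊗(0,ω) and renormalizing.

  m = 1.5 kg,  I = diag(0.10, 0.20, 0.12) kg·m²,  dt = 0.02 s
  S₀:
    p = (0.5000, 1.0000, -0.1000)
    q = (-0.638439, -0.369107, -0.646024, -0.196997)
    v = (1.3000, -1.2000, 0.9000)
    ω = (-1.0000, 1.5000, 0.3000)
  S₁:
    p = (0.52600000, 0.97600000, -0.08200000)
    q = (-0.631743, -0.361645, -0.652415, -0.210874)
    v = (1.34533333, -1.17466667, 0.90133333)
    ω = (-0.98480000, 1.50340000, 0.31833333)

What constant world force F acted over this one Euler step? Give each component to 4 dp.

Δv = v₁−v₀ = (0.04533333, 0.02533333, 0.00133333)
applied force F = (3.4000, 1.9000, 0.1000)

F = (3.4000, 1.9000, 0.1000)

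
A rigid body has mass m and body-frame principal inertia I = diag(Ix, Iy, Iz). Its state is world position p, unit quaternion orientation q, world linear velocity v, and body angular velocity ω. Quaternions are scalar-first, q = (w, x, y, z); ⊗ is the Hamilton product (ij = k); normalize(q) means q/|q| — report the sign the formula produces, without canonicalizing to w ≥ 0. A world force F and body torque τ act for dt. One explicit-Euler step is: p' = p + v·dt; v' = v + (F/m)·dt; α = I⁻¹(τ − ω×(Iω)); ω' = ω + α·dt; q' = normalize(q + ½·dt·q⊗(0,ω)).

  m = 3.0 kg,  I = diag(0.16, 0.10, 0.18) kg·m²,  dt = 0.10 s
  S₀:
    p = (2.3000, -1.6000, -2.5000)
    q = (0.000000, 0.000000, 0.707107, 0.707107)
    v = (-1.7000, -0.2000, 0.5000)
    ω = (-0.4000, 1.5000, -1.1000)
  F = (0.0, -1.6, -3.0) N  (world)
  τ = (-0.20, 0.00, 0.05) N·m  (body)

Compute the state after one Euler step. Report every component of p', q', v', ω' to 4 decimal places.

p' = (2.1300, -1.6200, -2.4500)
q' = (-0.0141, -0.0915, 0.6899, 0.7180)
v' = (-1.7000, -0.2533, 0.4000)
ω' = (-0.4425, 1.5088, -1.0922)

linear accel F/m = (0.0000, -0.5333, -1.0000)
new position p' = (2.1300, -1.6200, -2.4500)
v' = v + a·dt = (-1.7000, -0.2533, 0.4000)
(τ − ω×Iω)/I = (-0.4250, 0.0880, 0.0778)
new body rate ω' = (-0.4425, 1.5088, -1.0922)
q⊗(0,ω) = (-0.2828428, -1.8384782, -0.2828428, 0.2828428)
q + ½dt·q⊗(0,ω), renormalized = (-0.0141, -0.0915, 0.6899, 0.7180)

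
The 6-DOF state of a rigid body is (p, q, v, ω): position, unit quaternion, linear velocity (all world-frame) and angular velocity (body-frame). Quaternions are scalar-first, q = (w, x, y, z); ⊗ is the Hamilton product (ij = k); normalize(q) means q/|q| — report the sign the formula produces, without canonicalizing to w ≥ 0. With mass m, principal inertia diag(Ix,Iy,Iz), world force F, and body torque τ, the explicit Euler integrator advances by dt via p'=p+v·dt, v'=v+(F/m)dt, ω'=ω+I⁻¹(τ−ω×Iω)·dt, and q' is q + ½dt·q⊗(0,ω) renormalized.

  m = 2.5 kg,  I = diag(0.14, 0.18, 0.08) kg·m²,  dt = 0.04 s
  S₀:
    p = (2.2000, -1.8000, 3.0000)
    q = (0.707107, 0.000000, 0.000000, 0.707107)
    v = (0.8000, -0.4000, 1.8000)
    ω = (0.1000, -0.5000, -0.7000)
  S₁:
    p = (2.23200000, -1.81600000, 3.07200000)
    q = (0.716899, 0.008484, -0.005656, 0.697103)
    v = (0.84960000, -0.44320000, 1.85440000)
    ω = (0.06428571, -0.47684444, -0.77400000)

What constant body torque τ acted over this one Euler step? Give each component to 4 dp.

τ = (-0.1600, 0.1000, -0.1500)

rate change Δω = (-0.03571429, 0.02315556, -0.07400000)
precession coupling = (-0.0350, -0.0042, -0.0020)
I·α + gyro = (-0.1600, 0.1000, -0.1500)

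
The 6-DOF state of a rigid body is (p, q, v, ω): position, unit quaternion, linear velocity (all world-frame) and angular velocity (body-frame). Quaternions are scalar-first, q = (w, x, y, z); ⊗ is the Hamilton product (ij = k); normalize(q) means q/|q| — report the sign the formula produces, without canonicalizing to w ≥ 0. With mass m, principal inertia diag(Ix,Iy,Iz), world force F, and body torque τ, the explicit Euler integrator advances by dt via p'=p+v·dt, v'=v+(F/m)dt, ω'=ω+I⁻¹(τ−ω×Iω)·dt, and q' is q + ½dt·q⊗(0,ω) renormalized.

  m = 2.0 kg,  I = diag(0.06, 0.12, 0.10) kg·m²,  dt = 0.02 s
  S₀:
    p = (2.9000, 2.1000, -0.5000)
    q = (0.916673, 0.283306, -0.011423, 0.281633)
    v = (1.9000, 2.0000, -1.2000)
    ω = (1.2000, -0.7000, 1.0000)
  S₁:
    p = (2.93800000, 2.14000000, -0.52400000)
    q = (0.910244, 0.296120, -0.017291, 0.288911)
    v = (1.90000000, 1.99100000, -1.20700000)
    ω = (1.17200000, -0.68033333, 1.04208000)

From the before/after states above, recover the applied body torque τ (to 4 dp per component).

rate change Δω = (-0.02800000, 0.01966667, 0.04208000)
applied torque τ = (-0.0700, 0.0700, 0.1600)

τ = (-0.0700, 0.0700, 0.1600)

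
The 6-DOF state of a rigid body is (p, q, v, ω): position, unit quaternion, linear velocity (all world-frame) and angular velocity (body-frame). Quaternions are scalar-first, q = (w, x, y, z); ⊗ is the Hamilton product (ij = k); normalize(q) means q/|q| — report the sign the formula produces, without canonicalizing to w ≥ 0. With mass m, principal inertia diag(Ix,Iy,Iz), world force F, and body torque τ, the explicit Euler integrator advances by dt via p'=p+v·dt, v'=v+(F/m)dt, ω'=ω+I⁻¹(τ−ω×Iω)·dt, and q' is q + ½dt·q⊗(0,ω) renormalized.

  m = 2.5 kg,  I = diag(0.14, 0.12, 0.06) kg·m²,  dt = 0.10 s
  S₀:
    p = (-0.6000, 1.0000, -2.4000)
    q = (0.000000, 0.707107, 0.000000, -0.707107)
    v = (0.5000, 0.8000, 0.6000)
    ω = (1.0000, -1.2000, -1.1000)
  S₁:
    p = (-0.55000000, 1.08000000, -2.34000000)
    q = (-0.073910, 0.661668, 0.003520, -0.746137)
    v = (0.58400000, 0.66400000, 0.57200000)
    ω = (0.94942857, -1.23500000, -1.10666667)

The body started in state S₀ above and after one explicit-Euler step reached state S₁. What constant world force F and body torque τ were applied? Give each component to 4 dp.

F = (2.1000, -3.4000, -0.7000)
τ = (-0.1500, -0.1300, 0.0200)

velocity change Δv = (0.08400000, -0.13600000, -0.02800000)
m·(v₁−v₀)/dt = (2.1000, -3.4000, -0.7000)
ω₁ − ω₀ = (-0.05057143, -0.03500000, -0.00666667)
ω₀×(Iω₀) = (-0.0792, -0.0880, 0.0240)
τ = I·(Δω/dt) + ω₀×(Iω₀) = (-0.1500, -0.1300, 0.0200)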